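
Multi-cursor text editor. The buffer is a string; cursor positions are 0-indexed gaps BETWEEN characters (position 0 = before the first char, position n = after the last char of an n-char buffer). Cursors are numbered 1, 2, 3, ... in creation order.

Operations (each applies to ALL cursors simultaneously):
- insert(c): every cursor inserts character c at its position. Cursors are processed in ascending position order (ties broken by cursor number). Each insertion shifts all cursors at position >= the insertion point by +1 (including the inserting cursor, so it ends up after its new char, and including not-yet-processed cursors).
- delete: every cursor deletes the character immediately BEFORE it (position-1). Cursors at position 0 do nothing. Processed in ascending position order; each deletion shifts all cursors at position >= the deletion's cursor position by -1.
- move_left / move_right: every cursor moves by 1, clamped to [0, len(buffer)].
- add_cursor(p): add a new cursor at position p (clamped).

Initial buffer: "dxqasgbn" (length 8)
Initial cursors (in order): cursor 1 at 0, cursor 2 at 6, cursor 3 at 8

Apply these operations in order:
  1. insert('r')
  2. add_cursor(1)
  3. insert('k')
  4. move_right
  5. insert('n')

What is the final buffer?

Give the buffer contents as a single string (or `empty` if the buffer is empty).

Answer: rkkdnnxqasgrkbnnrkn

Derivation:
After op 1 (insert('r')): buffer="rdxqasgrbnr" (len 11), cursors c1@1 c2@8 c3@11, authorship 1......2..3
After op 2 (add_cursor(1)): buffer="rdxqasgrbnr" (len 11), cursors c1@1 c4@1 c2@8 c3@11, authorship 1......2..3
After op 3 (insert('k')): buffer="rkkdxqasgrkbnrk" (len 15), cursors c1@3 c4@3 c2@11 c3@15, authorship 114......22..33
After op 4 (move_right): buffer="rkkdxqasgrkbnrk" (len 15), cursors c1@4 c4@4 c2@12 c3@15, authorship 114......22..33
After op 5 (insert('n')): buffer="rkkdnnxqasgrkbnnrkn" (len 19), cursors c1@6 c4@6 c2@15 c3@19, authorship 114.14.....22.2.333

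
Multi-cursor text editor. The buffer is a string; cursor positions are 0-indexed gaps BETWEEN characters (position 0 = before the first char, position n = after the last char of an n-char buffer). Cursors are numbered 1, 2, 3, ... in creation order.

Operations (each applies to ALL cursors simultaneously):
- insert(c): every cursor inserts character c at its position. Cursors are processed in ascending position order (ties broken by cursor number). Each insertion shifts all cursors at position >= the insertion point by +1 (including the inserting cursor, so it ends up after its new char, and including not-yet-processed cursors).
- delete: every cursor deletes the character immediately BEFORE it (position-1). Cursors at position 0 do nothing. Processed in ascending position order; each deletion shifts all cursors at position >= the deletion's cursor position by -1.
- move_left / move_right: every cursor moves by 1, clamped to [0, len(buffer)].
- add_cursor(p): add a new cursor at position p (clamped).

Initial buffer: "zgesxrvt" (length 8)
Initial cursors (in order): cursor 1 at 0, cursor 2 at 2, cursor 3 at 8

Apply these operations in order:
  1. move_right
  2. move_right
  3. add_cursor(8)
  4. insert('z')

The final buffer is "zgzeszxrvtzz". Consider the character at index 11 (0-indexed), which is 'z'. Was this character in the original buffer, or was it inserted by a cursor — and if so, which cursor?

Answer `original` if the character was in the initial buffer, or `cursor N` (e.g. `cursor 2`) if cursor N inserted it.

After op 1 (move_right): buffer="zgesxrvt" (len 8), cursors c1@1 c2@3 c3@8, authorship ........
After op 2 (move_right): buffer="zgesxrvt" (len 8), cursors c1@2 c2@4 c3@8, authorship ........
After op 3 (add_cursor(8)): buffer="zgesxrvt" (len 8), cursors c1@2 c2@4 c3@8 c4@8, authorship ........
After op 4 (insert('z')): buffer="zgzeszxrvtzz" (len 12), cursors c1@3 c2@6 c3@12 c4@12, authorship ..1..2....34
Authorship (.=original, N=cursor N): . . 1 . . 2 . . . . 3 4
Index 11: author = 4

Answer: cursor 4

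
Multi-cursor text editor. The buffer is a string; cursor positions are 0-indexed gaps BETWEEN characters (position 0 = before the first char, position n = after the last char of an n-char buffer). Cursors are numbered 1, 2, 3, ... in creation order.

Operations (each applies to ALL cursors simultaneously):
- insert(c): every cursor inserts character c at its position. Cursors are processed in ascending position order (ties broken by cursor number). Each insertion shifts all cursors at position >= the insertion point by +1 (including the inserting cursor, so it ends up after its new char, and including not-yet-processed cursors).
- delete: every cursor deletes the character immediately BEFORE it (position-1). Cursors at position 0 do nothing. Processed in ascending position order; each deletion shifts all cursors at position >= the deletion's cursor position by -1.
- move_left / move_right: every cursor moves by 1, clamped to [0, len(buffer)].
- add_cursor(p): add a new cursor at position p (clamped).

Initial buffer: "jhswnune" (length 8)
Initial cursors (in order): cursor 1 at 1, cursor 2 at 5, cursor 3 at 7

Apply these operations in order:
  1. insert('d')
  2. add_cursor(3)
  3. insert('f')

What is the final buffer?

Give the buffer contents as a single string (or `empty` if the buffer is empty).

After op 1 (insert('d')): buffer="jdhswndunde" (len 11), cursors c1@2 c2@7 c3@10, authorship .1....2..3.
After op 2 (add_cursor(3)): buffer="jdhswndunde" (len 11), cursors c1@2 c4@3 c2@7 c3@10, authorship .1....2..3.
After op 3 (insert('f')): buffer="jdfhfswndfundfe" (len 15), cursors c1@3 c4@5 c2@10 c3@14, authorship .11.4...22..33.

Answer: jdfhfswndfundfe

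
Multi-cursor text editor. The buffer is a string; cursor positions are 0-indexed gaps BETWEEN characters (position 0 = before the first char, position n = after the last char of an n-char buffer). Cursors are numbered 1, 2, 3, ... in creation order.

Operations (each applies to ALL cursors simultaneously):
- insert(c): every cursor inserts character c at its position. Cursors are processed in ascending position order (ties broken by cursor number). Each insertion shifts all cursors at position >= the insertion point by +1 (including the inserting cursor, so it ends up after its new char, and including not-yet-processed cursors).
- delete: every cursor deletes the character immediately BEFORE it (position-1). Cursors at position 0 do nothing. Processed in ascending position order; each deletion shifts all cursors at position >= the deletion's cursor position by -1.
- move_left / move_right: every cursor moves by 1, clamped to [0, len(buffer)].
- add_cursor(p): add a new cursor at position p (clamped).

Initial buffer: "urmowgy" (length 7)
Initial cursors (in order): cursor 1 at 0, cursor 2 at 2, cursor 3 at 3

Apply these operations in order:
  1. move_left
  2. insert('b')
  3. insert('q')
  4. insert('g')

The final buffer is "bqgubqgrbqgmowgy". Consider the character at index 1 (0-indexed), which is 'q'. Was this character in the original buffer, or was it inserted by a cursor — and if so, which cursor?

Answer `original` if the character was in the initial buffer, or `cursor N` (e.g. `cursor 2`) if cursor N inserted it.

Answer: cursor 1

Derivation:
After op 1 (move_left): buffer="urmowgy" (len 7), cursors c1@0 c2@1 c3@2, authorship .......
After op 2 (insert('b')): buffer="bubrbmowgy" (len 10), cursors c1@1 c2@3 c3@5, authorship 1.2.3.....
After op 3 (insert('q')): buffer="bqubqrbqmowgy" (len 13), cursors c1@2 c2@5 c3@8, authorship 11.22.33.....
After op 4 (insert('g')): buffer="bqgubqgrbqgmowgy" (len 16), cursors c1@3 c2@7 c3@11, authorship 111.222.333.....
Authorship (.=original, N=cursor N): 1 1 1 . 2 2 2 . 3 3 3 . . . . .
Index 1: author = 1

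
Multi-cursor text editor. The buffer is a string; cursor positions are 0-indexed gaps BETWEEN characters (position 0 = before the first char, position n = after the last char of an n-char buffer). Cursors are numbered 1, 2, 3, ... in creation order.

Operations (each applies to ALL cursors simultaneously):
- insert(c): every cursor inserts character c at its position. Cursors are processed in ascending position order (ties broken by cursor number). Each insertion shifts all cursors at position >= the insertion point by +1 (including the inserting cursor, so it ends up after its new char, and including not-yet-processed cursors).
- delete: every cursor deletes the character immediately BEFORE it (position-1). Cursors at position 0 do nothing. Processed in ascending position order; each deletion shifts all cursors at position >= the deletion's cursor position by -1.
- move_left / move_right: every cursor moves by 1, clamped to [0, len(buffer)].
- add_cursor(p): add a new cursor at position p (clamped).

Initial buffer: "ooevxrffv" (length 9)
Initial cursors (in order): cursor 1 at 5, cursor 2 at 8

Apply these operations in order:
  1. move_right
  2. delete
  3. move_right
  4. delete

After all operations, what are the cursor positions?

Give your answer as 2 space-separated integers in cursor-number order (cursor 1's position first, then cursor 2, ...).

After op 1 (move_right): buffer="ooevxrffv" (len 9), cursors c1@6 c2@9, authorship .........
After op 2 (delete): buffer="ooevxff" (len 7), cursors c1@5 c2@7, authorship .......
After op 3 (move_right): buffer="ooevxff" (len 7), cursors c1@6 c2@7, authorship .......
After op 4 (delete): buffer="ooevx" (len 5), cursors c1@5 c2@5, authorship .....

Answer: 5 5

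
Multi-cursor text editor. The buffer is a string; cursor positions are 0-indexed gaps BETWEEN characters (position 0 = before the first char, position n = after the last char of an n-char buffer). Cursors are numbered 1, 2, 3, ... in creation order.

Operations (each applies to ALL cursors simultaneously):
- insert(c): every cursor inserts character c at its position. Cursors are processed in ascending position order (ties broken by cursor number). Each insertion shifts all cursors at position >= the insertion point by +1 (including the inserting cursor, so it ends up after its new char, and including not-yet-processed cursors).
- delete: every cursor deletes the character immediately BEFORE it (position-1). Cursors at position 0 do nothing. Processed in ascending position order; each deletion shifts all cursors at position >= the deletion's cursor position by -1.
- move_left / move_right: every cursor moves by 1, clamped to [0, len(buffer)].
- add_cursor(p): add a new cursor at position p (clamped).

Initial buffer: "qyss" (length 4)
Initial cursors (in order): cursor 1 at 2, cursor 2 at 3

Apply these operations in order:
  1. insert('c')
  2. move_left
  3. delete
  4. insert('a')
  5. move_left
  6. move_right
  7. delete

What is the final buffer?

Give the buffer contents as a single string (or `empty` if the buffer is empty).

After op 1 (insert('c')): buffer="qycscs" (len 6), cursors c1@3 c2@5, authorship ..1.2.
After op 2 (move_left): buffer="qycscs" (len 6), cursors c1@2 c2@4, authorship ..1.2.
After op 3 (delete): buffer="qccs" (len 4), cursors c1@1 c2@2, authorship .12.
After op 4 (insert('a')): buffer="qacacs" (len 6), cursors c1@2 c2@4, authorship .1122.
After op 5 (move_left): buffer="qacacs" (len 6), cursors c1@1 c2@3, authorship .1122.
After op 6 (move_right): buffer="qacacs" (len 6), cursors c1@2 c2@4, authorship .1122.
After op 7 (delete): buffer="qccs" (len 4), cursors c1@1 c2@2, authorship .12.

Answer: qccs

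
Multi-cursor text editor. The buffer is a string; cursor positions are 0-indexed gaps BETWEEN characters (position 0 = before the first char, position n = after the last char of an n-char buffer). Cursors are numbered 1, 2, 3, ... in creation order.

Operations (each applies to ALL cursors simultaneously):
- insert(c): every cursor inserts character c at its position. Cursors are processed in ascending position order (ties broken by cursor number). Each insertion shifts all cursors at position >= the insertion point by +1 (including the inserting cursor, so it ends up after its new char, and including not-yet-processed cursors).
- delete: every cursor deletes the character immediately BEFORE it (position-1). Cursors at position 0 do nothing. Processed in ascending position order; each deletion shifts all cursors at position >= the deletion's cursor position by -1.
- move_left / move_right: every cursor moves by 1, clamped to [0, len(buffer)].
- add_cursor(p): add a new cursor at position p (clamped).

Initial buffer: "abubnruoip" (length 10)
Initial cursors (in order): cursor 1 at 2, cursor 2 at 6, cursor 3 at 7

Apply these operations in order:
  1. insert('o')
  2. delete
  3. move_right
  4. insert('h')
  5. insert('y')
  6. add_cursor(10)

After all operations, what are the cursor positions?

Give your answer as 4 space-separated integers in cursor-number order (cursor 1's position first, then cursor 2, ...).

Answer: 5 11 14 10

Derivation:
After op 1 (insert('o')): buffer="aboubnrouooip" (len 13), cursors c1@3 c2@8 c3@10, authorship ..1....2.3...
After op 2 (delete): buffer="abubnruoip" (len 10), cursors c1@2 c2@6 c3@7, authorship ..........
After op 3 (move_right): buffer="abubnruoip" (len 10), cursors c1@3 c2@7 c3@8, authorship ..........
After op 4 (insert('h')): buffer="abuhbnruhohip" (len 13), cursors c1@4 c2@9 c3@11, authorship ...1....2.3..
After op 5 (insert('y')): buffer="abuhybnruhyohyip" (len 16), cursors c1@5 c2@11 c3@14, authorship ...11....22.33..
After op 6 (add_cursor(10)): buffer="abuhybnruhyohyip" (len 16), cursors c1@5 c4@10 c2@11 c3@14, authorship ...11....22.33..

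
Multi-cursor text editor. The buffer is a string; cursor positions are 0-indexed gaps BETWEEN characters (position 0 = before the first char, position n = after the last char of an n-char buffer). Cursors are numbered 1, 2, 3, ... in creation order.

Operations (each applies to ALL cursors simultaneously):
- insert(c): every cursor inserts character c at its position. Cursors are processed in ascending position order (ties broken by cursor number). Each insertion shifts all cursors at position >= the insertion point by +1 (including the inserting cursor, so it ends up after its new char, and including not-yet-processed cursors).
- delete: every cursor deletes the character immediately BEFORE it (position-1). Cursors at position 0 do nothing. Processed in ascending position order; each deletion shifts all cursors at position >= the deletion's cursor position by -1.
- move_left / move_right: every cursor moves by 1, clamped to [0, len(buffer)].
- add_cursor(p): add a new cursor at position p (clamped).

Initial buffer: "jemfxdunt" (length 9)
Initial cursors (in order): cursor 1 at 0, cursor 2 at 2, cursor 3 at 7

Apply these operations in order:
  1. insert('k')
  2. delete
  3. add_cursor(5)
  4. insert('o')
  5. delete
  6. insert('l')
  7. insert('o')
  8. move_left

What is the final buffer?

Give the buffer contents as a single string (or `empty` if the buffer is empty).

After op 1 (insert('k')): buffer="kjekmfxduknt" (len 12), cursors c1@1 c2@4 c3@10, authorship 1..2.....3..
After op 2 (delete): buffer="jemfxdunt" (len 9), cursors c1@0 c2@2 c3@7, authorship .........
After op 3 (add_cursor(5)): buffer="jemfxdunt" (len 9), cursors c1@0 c2@2 c4@5 c3@7, authorship .........
After op 4 (insert('o')): buffer="ojeomfxoduont" (len 13), cursors c1@1 c2@4 c4@8 c3@11, authorship 1..2...4..3..
After op 5 (delete): buffer="jemfxdunt" (len 9), cursors c1@0 c2@2 c4@5 c3@7, authorship .........
After op 6 (insert('l')): buffer="ljelmfxldulnt" (len 13), cursors c1@1 c2@4 c4@8 c3@11, authorship 1..2...4..3..
After op 7 (insert('o')): buffer="lojelomfxlodulont" (len 17), cursors c1@2 c2@6 c4@11 c3@15, authorship 11..22...44..33..
After op 8 (move_left): buffer="lojelomfxlodulont" (len 17), cursors c1@1 c2@5 c4@10 c3@14, authorship 11..22...44..33..

Answer: lojelomfxlodulont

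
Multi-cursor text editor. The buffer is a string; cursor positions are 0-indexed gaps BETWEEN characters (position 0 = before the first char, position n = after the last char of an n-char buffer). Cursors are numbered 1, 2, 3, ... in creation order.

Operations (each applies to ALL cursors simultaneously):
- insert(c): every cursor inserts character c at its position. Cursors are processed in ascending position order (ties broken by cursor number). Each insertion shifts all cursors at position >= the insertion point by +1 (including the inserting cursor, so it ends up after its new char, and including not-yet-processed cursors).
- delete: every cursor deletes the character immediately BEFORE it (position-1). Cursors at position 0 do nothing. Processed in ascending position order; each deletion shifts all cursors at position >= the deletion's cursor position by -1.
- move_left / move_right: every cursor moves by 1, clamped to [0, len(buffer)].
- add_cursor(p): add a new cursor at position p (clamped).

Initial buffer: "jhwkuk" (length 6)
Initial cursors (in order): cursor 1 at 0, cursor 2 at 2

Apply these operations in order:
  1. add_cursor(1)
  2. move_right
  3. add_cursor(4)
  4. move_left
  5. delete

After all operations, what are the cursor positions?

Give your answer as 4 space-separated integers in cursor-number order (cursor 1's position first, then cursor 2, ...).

After op 1 (add_cursor(1)): buffer="jhwkuk" (len 6), cursors c1@0 c3@1 c2@2, authorship ......
After op 2 (move_right): buffer="jhwkuk" (len 6), cursors c1@1 c3@2 c2@3, authorship ......
After op 3 (add_cursor(4)): buffer="jhwkuk" (len 6), cursors c1@1 c3@2 c2@3 c4@4, authorship ......
After op 4 (move_left): buffer="jhwkuk" (len 6), cursors c1@0 c3@1 c2@2 c4@3, authorship ......
After op 5 (delete): buffer="kuk" (len 3), cursors c1@0 c2@0 c3@0 c4@0, authorship ...

Answer: 0 0 0 0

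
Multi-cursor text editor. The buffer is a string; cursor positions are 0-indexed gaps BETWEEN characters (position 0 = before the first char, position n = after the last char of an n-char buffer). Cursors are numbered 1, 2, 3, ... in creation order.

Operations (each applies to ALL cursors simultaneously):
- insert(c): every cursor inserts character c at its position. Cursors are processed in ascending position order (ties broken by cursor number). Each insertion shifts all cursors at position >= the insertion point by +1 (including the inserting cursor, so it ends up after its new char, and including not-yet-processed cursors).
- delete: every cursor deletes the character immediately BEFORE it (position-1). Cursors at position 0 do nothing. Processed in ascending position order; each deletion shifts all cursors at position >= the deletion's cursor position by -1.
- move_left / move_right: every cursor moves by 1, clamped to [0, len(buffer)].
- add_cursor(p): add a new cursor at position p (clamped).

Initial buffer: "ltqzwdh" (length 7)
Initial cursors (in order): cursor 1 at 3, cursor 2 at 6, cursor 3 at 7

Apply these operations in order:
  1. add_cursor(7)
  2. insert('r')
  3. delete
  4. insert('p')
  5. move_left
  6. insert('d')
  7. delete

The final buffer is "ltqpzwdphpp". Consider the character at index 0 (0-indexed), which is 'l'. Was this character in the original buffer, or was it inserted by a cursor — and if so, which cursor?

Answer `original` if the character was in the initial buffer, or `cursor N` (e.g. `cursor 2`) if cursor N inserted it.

Answer: original

Derivation:
After op 1 (add_cursor(7)): buffer="ltqzwdh" (len 7), cursors c1@3 c2@6 c3@7 c4@7, authorship .......
After op 2 (insert('r')): buffer="ltqrzwdrhrr" (len 11), cursors c1@4 c2@8 c3@11 c4@11, authorship ...1...2.34
After op 3 (delete): buffer="ltqzwdh" (len 7), cursors c1@3 c2@6 c3@7 c4@7, authorship .......
After op 4 (insert('p')): buffer="ltqpzwdphpp" (len 11), cursors c1@4 c2@8 c3@11 c4@11, authorship ...1...2.34
After op 5 (move_left): buffer="ltqpzwdphpp" (len 11), cursors c1@3 c2@7 c3@10 c4@10, authorship ...1...2.34
After op 6 (insert('d')): buffer="ltqdpzwddphpddp" (len 15), cursors c1@4 c2@9 c3@14 c4@14, authorship ...11...22.3344
After op 7 (delete): buffer="ltqpzwdphpp" (len 11), cursors c1@3 c2@7 c3@10 c4@10, authorship ...1...2.34
Authorship (.=original, N=cursor N): . . . 1 . . . 2 . 3 4
Index 0: author = original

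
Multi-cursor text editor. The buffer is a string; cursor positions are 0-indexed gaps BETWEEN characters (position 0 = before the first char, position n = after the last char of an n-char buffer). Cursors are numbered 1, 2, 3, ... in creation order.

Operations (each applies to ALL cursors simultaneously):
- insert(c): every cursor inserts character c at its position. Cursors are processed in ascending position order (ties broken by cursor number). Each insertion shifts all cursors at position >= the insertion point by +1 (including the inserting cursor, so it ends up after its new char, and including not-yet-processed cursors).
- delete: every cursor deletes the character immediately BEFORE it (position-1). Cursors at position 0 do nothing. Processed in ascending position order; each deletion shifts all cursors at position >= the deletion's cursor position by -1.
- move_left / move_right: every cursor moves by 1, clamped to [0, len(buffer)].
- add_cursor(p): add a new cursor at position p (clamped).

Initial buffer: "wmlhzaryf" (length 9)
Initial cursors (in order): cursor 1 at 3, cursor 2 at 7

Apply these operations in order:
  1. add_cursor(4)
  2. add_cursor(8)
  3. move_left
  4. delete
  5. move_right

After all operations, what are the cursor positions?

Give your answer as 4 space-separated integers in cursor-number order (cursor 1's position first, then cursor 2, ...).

After op 1 (add_cursor(4)): buffer="wmlhzaryf" (len 9), cursors c1@3 c3@4 c2@7, authorship .........
After op 2 (add_cursor(8)): buffer="wmlhzaryf" (len 9), cursors c1@3 c3@4 c2@7 c4@8, authorship .........
After op 3 (move_left): buffer="wmlhzaryf" (len 9), cursors c1@2 c3@3 c2@6 c4@7, authorship .........
After op 4 (delete): buffer="whzyf" (len 5), cursors c1@1 c3@1 c2@3 c4@3, authorship .....
After op 5 (move_right): buffer="whzyf" (len 5), cursors c1@2 c3@2 c2@4 c4@4, authorship .....

Answer: 2 4 2 4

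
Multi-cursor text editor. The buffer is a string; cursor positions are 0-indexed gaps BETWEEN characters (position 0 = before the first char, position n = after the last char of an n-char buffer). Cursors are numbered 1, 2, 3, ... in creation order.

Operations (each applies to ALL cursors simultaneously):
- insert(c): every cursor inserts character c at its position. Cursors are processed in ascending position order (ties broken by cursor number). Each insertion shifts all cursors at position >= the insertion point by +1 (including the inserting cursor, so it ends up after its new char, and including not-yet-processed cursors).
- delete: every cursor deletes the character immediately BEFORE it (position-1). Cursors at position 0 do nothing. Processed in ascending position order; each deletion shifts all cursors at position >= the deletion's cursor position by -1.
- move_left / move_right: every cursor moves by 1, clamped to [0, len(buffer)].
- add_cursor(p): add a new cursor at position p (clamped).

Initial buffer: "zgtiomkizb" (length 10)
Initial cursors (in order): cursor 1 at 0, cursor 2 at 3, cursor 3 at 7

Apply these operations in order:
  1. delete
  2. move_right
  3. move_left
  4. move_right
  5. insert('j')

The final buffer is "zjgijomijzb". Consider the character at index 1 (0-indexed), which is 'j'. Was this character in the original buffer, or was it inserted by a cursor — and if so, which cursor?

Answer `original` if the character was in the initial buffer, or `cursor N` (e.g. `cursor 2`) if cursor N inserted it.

After op 1 (delete): buffer="zgiomizb" (len 8), cursors c1@0 c2@2 c3@5, authorship ........
After op 2 (move_right): buffer="zgiomizb" (len 8), cursors c1@1 c2@3 c3@6, authorship ........
After op 3 (move_left): buffer="zgiomizb" (len 8), cursors c1@0 c2@2 c3@5, authorship ........
After op 4 (move_right): buffer="zgiomizb" (len 8), cursors c1@1 c2@3 c3@6, authorship ........
After op 5 (insert('j')): buffer="zjgijomijzb" (len 11), cursors c1@2 c2@5 c3@9, authorship .1..2...3..
Authorship (.=original, N=cursor N): . 1 . . 2 . . . 3 . .
Index 1: author = 1

Answer: cursor 1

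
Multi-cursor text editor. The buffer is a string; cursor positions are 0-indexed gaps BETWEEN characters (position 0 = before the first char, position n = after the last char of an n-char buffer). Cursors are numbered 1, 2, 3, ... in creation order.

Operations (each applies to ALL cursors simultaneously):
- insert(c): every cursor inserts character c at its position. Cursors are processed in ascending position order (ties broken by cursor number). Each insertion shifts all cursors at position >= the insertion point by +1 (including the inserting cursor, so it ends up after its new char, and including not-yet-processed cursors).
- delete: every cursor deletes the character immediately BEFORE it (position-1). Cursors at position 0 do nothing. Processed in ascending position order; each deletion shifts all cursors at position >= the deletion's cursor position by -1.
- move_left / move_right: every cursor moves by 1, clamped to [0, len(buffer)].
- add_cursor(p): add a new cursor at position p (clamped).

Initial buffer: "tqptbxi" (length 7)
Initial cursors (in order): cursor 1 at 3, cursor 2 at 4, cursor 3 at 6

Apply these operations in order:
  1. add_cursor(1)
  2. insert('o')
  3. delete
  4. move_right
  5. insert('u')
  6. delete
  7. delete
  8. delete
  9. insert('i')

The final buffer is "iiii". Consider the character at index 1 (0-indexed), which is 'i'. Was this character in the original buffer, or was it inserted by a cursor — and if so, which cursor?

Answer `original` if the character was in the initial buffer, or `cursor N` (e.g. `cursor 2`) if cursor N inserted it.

Answer: cursor 2

Derivation:
After op 1 (add_cursor(1)): buffer="tqptbxi" (len 7), cursors c4@1 c1@3 c2@4 c3@6, authorship .......
After op 2 (insert('o')): buffer="toqpotobxoi" (len 11), cursors c4@2 c1@5 c2@7 c3@10, authorship .4..1.2..3.
After op 3 (delete): buffer="tqptbxi" (len 7), cursors c4@1 c1@3 c2@4 c3@6, authorship .......
After op 4 (move_right): buffer="tqptbxi" (len 7), cursors c4@2 c1@4 c2@5 c3@7, authorship .......
After op 5 (insert('u')): buffer="tquptubuxiu" (len 11), cursors c4@3 c1@6 c2@8 c3@11, authorship ..4..1.2..3
After op 6 (delete): buffer="tqptbxi" (len 7), cursors c4@2 c1@4 c2@5 c3@7, authorship .......
After op 7 (delete): buffer="tpx" (len 3), cursors c4@1 c1@2 c2@2 c3@3, authorship ...
After op 8 (delete): buffer="" (len 0), cursors c1@0 c2@0 c3@0 c4@0, authorship 
After op 9 (insert('i')): buffer="iiii" (len 4), cursors c1@4 c2@4 c3@4 c4@4, authorship 1234
Authorship (.=original, N=cursor N): 1 2 3 4
Index 1: author = 2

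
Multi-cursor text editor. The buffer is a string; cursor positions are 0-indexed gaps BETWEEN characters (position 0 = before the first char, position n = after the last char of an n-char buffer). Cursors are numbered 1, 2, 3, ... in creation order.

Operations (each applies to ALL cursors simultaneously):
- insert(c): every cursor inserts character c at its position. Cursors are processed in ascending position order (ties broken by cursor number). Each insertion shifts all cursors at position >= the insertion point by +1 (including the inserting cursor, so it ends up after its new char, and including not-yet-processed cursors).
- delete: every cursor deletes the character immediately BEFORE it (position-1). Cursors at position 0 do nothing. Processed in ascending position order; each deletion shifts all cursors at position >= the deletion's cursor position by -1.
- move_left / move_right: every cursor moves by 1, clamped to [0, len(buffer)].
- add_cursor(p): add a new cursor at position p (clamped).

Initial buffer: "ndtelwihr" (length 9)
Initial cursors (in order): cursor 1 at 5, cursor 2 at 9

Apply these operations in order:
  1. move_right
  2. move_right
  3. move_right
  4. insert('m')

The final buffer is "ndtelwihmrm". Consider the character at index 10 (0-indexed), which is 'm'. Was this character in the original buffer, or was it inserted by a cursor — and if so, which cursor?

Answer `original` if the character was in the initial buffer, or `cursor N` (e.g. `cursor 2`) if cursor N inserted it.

After op 1 (move_right): buffer="ndtelwihr" (len 9), cursors c1@6 c2@9, authorship .........
After op 2 (move_right): buffer="ndtelwihr" (len 9), cursors c1@7 c2@9, authorship .........
After op 3 (move_right): buffer="ndtelwihr" (len 9), cursors c1@8 c2@9, authorship .........
After op 4 (insert('m')): buffer="ndtelwihmrm" (len 11), cursors c1@9 c2@11, authorship ........1.2
Authorship (.=original, N=cursor N): . . . . . . . . 1 . 2
Index 10: author = 2

Answer: cursor 2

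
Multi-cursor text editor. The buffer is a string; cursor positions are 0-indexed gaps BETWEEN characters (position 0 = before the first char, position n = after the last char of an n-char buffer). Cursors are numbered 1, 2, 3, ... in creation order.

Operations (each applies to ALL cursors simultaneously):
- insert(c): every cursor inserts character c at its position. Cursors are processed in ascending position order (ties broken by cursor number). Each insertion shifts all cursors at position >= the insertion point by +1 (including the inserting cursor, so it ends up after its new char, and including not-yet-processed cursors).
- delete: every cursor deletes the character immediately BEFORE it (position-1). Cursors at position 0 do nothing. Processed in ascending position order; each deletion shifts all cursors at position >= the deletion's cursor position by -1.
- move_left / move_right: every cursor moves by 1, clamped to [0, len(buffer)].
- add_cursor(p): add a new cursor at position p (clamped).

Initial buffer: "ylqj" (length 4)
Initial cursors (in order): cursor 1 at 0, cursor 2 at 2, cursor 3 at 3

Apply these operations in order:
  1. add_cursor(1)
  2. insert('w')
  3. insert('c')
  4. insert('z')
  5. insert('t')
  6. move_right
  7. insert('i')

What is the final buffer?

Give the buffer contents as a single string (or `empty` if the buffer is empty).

Answer: wcztyiwcztliwcztqiwcztji

Derivation:
After op 1 (add_cursor(1)): buffer="ylqj" (len 4), cursors c1@0 c4@1 c2@2 c3@3, authorship ....
After op 2 (insert('w')): buffer="wywlwqwj" (len 8), cursors c1@1 c4@3 c2@5 c3@7, authorship 1.4.2.3.
After op 3 (insert('c')): buffer="wcywclwcqwcj" (len 12), cursors c1@2 c4@5 c2@8 c3@11, authorship 11.44.22.33.
After op 4 (insert('z')): buffer="wczywczlwczqwczj" (len 16), cursors c1@3 c4@7 c2@11 c3@15, authorship 111.444.222.333.
After op 5 (insert('t')): buffer="wcztywcztlwcztqwcztj" (len 20), cursors c1@4 c4@9 c2@14 c3@19, authorship 1111.4444.2222.3333.
After op 6 (move_right): buffer="wcztywcztlwcztqwcztj" (len 20), cursors c1@5 c4@10 c2@15 c3@20, authorship 1111.4444.2222.3333.
After op 7 (insert('i')): buffer="wcztyiwcztliwcztqiwcztji" (len 24), cursors c1@6 c4@12 c2@18 c3@24, authorship 1111.14444.42222.23333.3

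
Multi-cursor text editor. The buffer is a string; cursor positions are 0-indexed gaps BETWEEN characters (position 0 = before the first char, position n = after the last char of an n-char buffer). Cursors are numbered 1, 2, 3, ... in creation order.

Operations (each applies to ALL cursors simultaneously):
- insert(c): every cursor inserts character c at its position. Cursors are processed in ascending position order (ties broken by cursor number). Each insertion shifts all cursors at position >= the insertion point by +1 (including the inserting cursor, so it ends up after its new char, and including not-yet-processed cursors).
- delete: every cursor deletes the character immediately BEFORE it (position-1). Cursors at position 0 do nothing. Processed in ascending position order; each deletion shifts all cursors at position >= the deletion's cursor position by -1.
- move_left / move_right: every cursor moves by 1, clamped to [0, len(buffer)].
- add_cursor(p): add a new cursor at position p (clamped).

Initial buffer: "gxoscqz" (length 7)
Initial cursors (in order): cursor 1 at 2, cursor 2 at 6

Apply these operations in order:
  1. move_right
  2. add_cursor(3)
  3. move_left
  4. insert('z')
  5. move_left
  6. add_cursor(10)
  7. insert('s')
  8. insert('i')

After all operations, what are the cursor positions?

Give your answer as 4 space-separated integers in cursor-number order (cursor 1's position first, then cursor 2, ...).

After op 1 (move_right): buffer="gxoscqz" (len 7), cursors c1@3 c2@7, authorship .......
After op 2 (add_cursor(3)): buffer="gxoscqz" (len 7), cursors c1@3 c3@3 c2@7, authorship .......
After op 3 (move_left): buffer="gxoscqz" (len 7), cursors c1@2 c3@2 c2@6, authorship .......
After op 4 (insert('z')): buffer="gxzzoscqzz" (len 10), cursors c1@4 c3@4 c2@9, authorship ..13....2.
After op 5 (move_left): buffer="gxzzoscqzz" (len 10), cursors c1@3 c3@3 c2@8, authorship ..13....2.
After op 6 (add_cursor(10)): buffer="gxzzoscqzz" (len 10), cursors c1@3 c3@3 c2@8 c4@10, authorship ..13....2.
After op 7 (insert('s')): buffer="gxzsszoscqszzs" (len 14), cursors c1@5 c3@5 c2@11 c4@14, authorship ..1133....22.4
After op 8 (insert('i')): buffer="gxzssiizoscqsizzsi" (len 18), cursors c1@7 c3@7 c2@14 c4@18, authorship ..113133....222.44

Answer: 7 14 7 18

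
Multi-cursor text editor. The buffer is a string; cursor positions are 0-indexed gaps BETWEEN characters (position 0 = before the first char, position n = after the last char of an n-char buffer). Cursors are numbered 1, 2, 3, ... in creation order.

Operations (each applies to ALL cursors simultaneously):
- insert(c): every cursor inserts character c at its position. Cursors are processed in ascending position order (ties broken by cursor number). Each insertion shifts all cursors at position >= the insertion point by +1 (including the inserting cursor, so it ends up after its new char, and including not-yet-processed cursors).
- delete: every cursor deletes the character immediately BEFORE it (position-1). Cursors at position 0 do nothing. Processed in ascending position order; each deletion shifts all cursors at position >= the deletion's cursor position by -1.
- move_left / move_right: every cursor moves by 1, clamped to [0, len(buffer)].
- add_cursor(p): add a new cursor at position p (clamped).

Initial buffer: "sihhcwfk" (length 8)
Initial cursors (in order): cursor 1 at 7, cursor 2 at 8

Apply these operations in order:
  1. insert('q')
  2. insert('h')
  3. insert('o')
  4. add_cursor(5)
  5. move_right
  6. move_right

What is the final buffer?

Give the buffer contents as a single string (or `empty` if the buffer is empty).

After op 1 (insert('q')): buffer="sihhcwfqkq" (len 10), cursors c1@8 c2@10, authorship .......1.2
After op 2 (insert('h')): buffer="sihhcwfqhkqh" (len 12), cursors c1@9 c2@12, authorship .......11.22
After op 3 (insert('o')): buffer="sihhcwfqhokqho" (len 14), cursors c1@10 c2@14, authorship .......111.222
After op 4 (add_cursor(5)): buffer="sihhcwfqhokqho" (len 14), cursors c3@5 c1@10 c2@14, authorship .......111.222
After op 5 (move_right): buffer="sihhcwfqhokqho" (len 14), cursors c3@6 c1@11 c2@14, authorship .......111.222
After op 6 (move_right): buffer="sihhcwfqhokqho" (len 14), cursors c3@7 c1@12 c2@14, authorship .......111.222

Answer: sihhcwfqhokqho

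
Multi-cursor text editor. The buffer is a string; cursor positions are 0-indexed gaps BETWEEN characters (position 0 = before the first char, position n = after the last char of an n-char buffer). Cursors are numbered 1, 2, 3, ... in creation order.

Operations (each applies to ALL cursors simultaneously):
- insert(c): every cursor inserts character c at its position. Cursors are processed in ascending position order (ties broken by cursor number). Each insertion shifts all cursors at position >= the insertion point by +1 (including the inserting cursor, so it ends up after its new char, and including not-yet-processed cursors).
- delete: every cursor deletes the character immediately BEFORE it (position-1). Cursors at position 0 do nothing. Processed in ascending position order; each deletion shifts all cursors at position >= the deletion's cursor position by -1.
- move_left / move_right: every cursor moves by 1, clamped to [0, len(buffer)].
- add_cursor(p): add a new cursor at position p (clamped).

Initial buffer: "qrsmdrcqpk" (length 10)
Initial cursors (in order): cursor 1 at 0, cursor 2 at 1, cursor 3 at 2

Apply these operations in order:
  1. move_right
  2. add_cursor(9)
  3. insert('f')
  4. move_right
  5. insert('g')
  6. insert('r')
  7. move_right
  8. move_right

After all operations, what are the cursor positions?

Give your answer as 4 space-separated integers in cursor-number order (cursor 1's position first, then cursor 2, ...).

After op 1 (move_right): buffer="qrsmdrcqpk" (len 10), cursors c1@1 c2@2 c3@3, authorship ..........
After op 2 (add_cursor(9)): buffer="qrsmdrcqpk" (len 10), cursors c1@1 c2@2 c3@3 c4@9, authorship ..........
After op 3 (insert('f')): buffer="qfrfsfmdrcqpfk" (len 14), cursors c1@2 c2@4 c3@6 c4@13, authorship .1.2.3......4.
After op 4 (move_right): buffer="qfrfsfmdrcqpfk" (len 14), cursors c1@3 c2@5 c3@7 c4@14, authorship .1.2.3......4.
After op 5 (insert('g')): buffer="qfrgfsgfmgdrcqpfkg" (len 18), cursors c1@4 c2@7 c3@10 c4@18, authorship .1.12.23.3.....4.4
After op 6 (insert('r')): buffer="qfrgrfsgrfmgrdrcqpfkgr" (len 22), cursors c1@5 c2@9 c3@13 c4@22, authorship .1.112.223.33.....4.44
After op 7 (move_right): buffer="qfrgrfsgrfmgrdrcqpfkgr" (len 22), cursors c1@6 c2@10 c3@14 c4@22, authorship .1.112.223.33.....4.44
After op 8 (move_right): buffer="qfrgrfsgrfmgrdrcqpfkgr" (len 22), cursors c1@7 c2@11 c3@15 c4@22, authorship .1.112.223.33.....4.44

Answer: 7 11 15 22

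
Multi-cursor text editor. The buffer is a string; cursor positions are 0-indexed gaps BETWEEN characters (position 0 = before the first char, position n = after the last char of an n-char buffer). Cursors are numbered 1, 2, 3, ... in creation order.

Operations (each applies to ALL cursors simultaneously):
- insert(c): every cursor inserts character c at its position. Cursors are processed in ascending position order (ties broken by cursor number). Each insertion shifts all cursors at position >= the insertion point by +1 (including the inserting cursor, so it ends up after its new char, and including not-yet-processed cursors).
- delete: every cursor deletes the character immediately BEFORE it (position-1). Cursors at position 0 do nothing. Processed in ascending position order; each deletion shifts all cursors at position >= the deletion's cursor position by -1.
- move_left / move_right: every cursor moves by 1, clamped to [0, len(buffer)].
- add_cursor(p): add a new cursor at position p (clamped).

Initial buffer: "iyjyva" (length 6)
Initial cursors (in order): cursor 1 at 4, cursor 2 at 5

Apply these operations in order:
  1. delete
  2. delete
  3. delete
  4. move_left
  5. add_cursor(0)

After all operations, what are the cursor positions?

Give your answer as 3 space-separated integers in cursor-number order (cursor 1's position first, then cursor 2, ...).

After op 1 (delete): buffer="iyja" (len 4), cursors c1@3 c2@3, authorship ....
After op 2 (delete): buffer="ia" (len 2), cursors c1@1 c2@1, authorship ..
After op 3 (delete): buffer="a" (len 1), cursors c1@0 c2@0, authorship .
After op 4 (move_left): buffer="a" (len 1), cursors c1@0 c2@0, authorship .
After op 5 (add_cursor(0)): buffer="a" (len 1), cursors c1@0 c2@0 c3@0, authorship .

Answer: 0 0 0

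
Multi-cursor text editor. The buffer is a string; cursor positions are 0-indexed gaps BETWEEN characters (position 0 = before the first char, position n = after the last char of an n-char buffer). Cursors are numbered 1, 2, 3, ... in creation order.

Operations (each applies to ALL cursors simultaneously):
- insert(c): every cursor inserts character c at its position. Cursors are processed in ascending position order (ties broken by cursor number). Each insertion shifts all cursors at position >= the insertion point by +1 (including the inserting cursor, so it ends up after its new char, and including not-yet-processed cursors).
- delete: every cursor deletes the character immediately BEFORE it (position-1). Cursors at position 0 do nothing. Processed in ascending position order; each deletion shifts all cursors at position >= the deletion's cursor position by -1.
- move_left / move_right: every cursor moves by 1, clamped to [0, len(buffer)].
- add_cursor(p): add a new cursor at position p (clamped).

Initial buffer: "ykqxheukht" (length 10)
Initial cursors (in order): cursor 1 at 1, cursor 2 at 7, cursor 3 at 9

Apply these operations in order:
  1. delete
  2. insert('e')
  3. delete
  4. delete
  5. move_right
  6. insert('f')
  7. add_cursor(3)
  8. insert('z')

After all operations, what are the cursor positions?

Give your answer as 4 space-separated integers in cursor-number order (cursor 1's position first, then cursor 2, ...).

Answer: 3 12 12 5

Derivation:
After op 1 (delete): buffer="kqxhekt" (len 7), cursors c1@0 c2@5 c3@6, authorship .......
After op 2 (insert('e')): buffer="ekqxheeket" (len 10), cursors c1@1 c2@7 c3@9, authorship 1.....2.3.
After op 3 (delete): buffer="kqxhekt" (len 7), cursors c1@0 c2@5 c3@6, authorship .......
After op 4 (delete): buffer="kqxht" (len 5), cursors c1@0 c2@4 c3@4, authorship .....
After op 5 (move_right): buffer="kqxht" (len 5), cursors c1@1 c2@5 c3@5, authorship .....
After op 6 (insert('f')): buffer="kfqxhtff" (len 8), cursors c1@2 c2@8 c3@8, authorship .1....23
After op 7 (add_cursor(3)): buffer="kfqxhtff" (len 8), cursors c1@2 c4@3 c2@8 c3@8, authorship .1....23
After op 8 (insert('z')): buffer="kfzqzxhtffzz" (len 12), cursors c1@3 c4@5 c2@12 c3@12, authorship .11.4...2323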